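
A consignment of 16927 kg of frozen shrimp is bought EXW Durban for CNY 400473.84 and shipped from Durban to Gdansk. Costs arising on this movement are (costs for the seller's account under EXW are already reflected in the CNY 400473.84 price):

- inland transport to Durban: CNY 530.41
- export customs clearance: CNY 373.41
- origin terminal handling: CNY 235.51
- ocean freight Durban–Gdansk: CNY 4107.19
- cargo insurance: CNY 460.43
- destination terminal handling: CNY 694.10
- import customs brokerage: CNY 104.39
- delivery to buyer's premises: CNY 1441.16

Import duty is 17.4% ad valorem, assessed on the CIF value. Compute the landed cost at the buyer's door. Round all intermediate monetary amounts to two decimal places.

EXW: the seller makes goods available at their premises; the buyer bears all onward costs.
CIF value = EXW price + inland to port + export clearance + origin terminal + freight + insurance = 400473.84 + 530.41 + 373.41 + 235.51 + 4107.19 + 460.43 = 406180.79
Import duty = 406180.79 × 17.4% = 70675.46
Buyer bears: inland to port 530.41 + export clearance 373.41 + origin terminal 235.51 + freight 4107.19 + insurance 460.43 + destination terminal 694.10 + brokerage 104.39 + delivery 1441.16 + duty 70675.46 = 78622.06
Landed cost = invoice 400473.84 + 78622.06 = 479095.90

Total landed cost: CNY 479095.90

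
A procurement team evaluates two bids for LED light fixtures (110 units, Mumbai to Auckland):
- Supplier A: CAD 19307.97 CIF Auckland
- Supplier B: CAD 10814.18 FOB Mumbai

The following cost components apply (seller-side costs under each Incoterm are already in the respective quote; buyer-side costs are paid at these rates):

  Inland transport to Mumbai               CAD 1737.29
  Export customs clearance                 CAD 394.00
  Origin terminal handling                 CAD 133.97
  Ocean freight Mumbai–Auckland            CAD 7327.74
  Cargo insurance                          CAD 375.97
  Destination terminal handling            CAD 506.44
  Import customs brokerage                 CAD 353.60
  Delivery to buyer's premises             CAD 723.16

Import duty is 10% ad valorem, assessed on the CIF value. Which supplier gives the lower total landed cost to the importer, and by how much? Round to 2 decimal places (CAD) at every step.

Supplier A (CIF):
The CIF price already equals the CIF value: 19307.97
Import duty = 19307.97 × 10% = 1930.80
Buyer bears (A): 506.44 + 353.60 + 723.16 = 1583.20
Landed cost (A) = invoice 19307.97 + 1583.20 + duty 1930.80 = 22821.97
Supplier B (FOB):
CIF value = FOB price + freight + insurance = 10814.18 + 7327.74 + 375.97 = 18517.89
Import duty = 18517.89 × 10% = 1851.79
Buyer bears (B): 7327.74 + 375.97 + 506.44 + 353.60 + 723.16 = 9286.91
Landed cost (B) = invoice 10814.18 + 9286.91 + duty 1851.79 = 21952.88
Difference = |22821.97 − 21952.88| = 869.09

Supplier B is cheaper by CAD 869.09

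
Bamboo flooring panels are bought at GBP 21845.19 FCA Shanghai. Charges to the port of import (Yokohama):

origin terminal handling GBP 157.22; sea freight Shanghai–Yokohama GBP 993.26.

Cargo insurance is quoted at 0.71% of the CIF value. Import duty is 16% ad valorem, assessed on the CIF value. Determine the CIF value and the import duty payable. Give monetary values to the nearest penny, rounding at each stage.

Let C be the CIF value. C = FCA price + pre-shipment costs + freight + 0.71% × C
C − 0.71% × C = 21845.19 + 157.22 + 993.26
0.9929 × C = 22995.67
C = 22995.67 / 0.9929 = 23160.11
Insurance premium = 0.71% × 23160.11 = 164.44
Import duty = 23160.11 × 16% = 3705.62

CIF value: GBP 23160.11; import duty: GBP 3705.62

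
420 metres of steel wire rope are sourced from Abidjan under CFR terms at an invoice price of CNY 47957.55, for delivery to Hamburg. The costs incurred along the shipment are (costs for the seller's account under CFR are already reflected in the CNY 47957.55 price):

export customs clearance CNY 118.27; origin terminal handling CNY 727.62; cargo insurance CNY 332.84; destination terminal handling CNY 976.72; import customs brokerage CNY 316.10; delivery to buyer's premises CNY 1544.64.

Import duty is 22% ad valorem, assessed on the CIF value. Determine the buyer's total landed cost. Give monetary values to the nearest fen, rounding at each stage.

CFR: the seller pays costs through ocean freight to the destination port, but not insurance.
Already in the invoice (seller's account under CFR): export clearance, origin terminal — exclude.
CIF value = CFR price + insurance = 47957.55 + 332.84 = 48290.39
Import duty = 48290.39 × 22% = 10623.89
Buyer bears: insurance 332.84 + destination terminal 976.72 + brokerage 316.10 + delivery 1544.64 + duty 10623.89 = 13794.19
Landed cost = invoice 47957.55 + 13794.19 = 61751.74

Total landed cost: CNY 61751.74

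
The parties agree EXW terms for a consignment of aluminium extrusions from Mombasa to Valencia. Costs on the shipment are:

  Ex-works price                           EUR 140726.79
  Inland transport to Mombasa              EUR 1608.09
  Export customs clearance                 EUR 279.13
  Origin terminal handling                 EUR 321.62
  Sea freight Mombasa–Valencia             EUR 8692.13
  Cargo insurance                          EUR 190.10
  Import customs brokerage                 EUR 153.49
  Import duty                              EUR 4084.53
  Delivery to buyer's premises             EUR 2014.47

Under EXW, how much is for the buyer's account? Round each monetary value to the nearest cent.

EXW: the seller makes goods available at their premises; the buyer bears all onward costs.
Seller's account: goods 140726.79 = 140726.79
Buyer's account: inland to port 1608.09 + export clearance 279.13 + origin terminal 321.62 + freight 8692.13 + insurance 190.10 + brokerage 153.49 + duty 4084.53 + delivery 2014.47 = 17343.56

Buyer's account: EUR 17343.56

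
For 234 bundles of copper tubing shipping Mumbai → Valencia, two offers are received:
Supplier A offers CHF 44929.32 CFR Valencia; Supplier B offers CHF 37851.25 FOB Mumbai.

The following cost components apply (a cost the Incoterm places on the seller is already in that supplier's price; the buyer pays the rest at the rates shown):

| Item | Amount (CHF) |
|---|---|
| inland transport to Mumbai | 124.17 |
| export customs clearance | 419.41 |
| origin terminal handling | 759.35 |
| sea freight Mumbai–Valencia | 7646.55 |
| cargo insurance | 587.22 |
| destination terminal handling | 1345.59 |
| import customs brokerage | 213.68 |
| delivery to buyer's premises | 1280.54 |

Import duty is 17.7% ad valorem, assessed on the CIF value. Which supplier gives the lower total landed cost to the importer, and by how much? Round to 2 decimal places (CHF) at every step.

Supplier A (CFR):
CIF value = CFR price + insurance = 44929.32 + 587.22 = 45516.54
Import duty = 45516.54 × 17.7% = 8056.43
Buyer bears (A): 587.22 + 1345.59 + 213.68 + 1280.54 = 3427.03
Landed cost (A) = invoice 44929.32 + 3427.03 + duty 8056.43 = 56412.78
Supplier B (FOB):
CIF value = FOB price + freight + insurance = 37851.25 + 7646.55 + 587.22 = 46085.02
Import duty = 46085.02 × 17.7% = 8157.05
Buyer bears (B): 7646.55 + 587.22 + 1345.59 + 213.68 + 1280.54 = 11073.58
Landed cost (B) = invoice 37851.25 + 11073.58 + duty 8157.05 = 57081.88
Difference = |56412.78 − 57081.88| = 669.10

Supplier A is cheaper by CHF 669.10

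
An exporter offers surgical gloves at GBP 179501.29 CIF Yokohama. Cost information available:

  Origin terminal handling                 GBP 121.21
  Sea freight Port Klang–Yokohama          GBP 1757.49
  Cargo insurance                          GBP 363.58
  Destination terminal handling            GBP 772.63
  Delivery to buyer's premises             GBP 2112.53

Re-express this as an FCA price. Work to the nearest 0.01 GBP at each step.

FCA price: GBP 177259.01

Not relevant to the conversion: destination terminal, delivery — on the buyer under both terms; not part of either seller's price.
From CIF to FCA, the seller no longer bears: origin terminal, freight, insurance.
FCA price = 179501.29 − 121.21 − 1757.49 − 363.58 = 177259.01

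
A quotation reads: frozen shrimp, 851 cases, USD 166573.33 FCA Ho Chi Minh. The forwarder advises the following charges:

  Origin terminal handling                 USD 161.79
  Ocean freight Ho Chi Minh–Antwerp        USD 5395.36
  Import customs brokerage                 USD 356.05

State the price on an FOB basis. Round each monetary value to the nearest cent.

FOB price: USD 166735.12

Not relevant to the conversion: brokerage, freight — on the buyer under both terms; not part of either seller's price.
From FCA to FOB, the seller additionally bears: origin terminal.
FOB price = 166573.33 + 161.79 = 166735.12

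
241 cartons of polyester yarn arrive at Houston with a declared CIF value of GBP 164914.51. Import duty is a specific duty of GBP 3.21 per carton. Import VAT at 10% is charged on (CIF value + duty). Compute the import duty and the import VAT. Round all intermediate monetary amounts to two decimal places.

Import duty = 241 × 3.21 = 773.61
VAT base = CIF + duty = 164914.51 + 773.61 = 165688.12
Import VAT = 165688.12 × 10% = 16568.81

Import duty: GBP 773.61; import VAT: GBP 16568.81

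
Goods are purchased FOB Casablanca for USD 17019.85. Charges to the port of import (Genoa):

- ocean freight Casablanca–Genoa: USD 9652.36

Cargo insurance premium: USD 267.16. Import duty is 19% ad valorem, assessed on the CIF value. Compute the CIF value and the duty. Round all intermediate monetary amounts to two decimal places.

CIF value: USD 26939.37; import duty: USD 5118.48

CIF = FOB price + freight + insurance
CIF = 17019.85 + 9652.36 + 267.16 = 26939.37
Import duty = 26939.37 × 19% = 5118.48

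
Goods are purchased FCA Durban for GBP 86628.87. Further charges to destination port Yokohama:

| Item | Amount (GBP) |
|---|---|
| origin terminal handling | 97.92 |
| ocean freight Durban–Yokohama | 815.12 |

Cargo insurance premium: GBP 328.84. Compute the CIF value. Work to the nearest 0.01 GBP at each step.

CIF value: GBP 87870.75

CIF = FCA price + pre-shipment costs + freight + insurance
CIF = 86628.87 + 97.92 + 815.12 + 328.84 = 87870.75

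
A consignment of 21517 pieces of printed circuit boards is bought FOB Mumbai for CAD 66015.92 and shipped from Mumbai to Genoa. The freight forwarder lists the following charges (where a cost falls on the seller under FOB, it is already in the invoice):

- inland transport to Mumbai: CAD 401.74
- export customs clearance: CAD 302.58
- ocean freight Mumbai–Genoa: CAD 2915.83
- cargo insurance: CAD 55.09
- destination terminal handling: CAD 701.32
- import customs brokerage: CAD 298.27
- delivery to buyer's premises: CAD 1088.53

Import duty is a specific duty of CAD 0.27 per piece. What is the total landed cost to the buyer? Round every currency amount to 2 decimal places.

FOB: the seller bears costs until goods are on board at the origin port; the buyer bears freight, insurance and all costs thereafter.
Already in the invoice (seller's account under FOB): inland to port, export clearance — exclude.
CIF value = FOB price + freight + insurance = 66015.92 + 2915.83 + 55.09 = 68986.84
Import duty = 21517 × 0.27 = 5809.59
Buyer bears: freight 2915.83 + insurance 55.09 + destination terminal 701.32 + brokerage 298.27 + delivery 1088.53 + duty 5809.59 = 10868.63
Landed cost = invoice 66015.92 + 10868.63 = 76884.55

Total landed cost: CAD 76884.55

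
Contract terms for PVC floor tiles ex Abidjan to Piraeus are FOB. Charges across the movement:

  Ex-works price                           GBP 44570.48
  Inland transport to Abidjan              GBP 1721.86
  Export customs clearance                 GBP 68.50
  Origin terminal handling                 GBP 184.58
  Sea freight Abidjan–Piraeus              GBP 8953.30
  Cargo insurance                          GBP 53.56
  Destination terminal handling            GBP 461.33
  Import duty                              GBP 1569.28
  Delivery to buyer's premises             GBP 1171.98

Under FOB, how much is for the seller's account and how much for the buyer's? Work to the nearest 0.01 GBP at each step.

Seller: GBP 46545.42; buyer: GBP 12209.45

FOB: the seller bears costs until goods are on board at the origin port; the buyer bears freight, insurance and all costs thereafter.
Seller's account: goods 44570.48 + inland to port 1721.86 + export clearance 68.50 + origin terminal 184.58 = 46545.42
Buyer's account: freight 8953.30 + insurance 53.56 + destination terminal 461.33 + duty 1569.28 + delivery 1171.98 = 12209.45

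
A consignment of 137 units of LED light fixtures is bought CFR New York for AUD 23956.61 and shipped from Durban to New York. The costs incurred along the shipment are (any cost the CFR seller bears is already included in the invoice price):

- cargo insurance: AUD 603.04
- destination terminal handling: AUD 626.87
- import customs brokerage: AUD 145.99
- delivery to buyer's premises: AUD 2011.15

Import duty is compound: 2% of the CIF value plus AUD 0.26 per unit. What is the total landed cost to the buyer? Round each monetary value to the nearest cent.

CFR: the seller pays costs through ocean freight to the destination port, but not insurance.
CIF value = CFR price + insurance = 23956.61 + 603.04 = 24559.65
Ad valorem component: 24559.65 × 2% = 491.19
Specific component: 137 × 0.26 = 35.62
Import duty = 491.19 + 35.62 = 526.81
Buyer bears: insurance 603.04 + destination terminal 626.87 + brokerage 145.99 + delivery 2011.15 + duty 526.81 = 3913.86
Landed cost = invoice 23956.61 + 3913.86 = 27870.47

Total landed cost: AUD 27870.47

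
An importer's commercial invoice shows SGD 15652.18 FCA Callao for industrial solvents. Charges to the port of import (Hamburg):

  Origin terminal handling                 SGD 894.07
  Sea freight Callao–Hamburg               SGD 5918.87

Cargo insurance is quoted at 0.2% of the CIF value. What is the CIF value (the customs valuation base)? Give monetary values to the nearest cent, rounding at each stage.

Let C be the CIF value. C = FCA price + pre-shipment costs + freight + 0.2% × C
C − 0.2% × C = 15652.18 + 894.07 + 5918.87
0.998 × C = 22465.12
C = 22465.12 / 0.998 = 22510.14
Insurance premium = 0.2% × 22510.14 = 45.02

CIF value: SGD 22510.14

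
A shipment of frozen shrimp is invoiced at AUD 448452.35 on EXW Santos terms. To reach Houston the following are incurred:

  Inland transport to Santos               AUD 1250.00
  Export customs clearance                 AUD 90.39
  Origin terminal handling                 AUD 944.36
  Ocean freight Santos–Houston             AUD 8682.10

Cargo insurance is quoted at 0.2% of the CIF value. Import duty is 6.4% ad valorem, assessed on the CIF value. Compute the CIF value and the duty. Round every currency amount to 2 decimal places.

Let C be the CIF value. C = EXW price + pre-shipment costs + freight + 0.2% × C
C − 0.2% × C = 448452.35 + 1250.00 + 90.39 + 944.36 + 8682.10
0.998 × C = 459419.20
C = 459419.20 / 0.998 = 460339.88
Insurance premium = 0.2% × 460339.88 = 920.68
Import duty = 460339.88 × 6.4% = 29461.75

CIF value: AUD 460339.88; import duty: AUD 29461.75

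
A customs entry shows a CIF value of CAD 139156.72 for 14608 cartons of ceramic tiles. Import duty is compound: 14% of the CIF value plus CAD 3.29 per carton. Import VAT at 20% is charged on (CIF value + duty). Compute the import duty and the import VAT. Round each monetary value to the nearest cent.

Ad valorem component: 139156.72 × 14% = 19481.94
Specific component: 14608 × 3.29 = 48060.32
Import duty = 19481.94 + 48060.32 = 67542.26
VAT base = CIF + duty = 139156.72 + 67542.26 = 206698.98
Import VAT = 206698.98 × 20% = 41339.80

Import duty: CAD 67542.26; import VAT: CAD 41339.80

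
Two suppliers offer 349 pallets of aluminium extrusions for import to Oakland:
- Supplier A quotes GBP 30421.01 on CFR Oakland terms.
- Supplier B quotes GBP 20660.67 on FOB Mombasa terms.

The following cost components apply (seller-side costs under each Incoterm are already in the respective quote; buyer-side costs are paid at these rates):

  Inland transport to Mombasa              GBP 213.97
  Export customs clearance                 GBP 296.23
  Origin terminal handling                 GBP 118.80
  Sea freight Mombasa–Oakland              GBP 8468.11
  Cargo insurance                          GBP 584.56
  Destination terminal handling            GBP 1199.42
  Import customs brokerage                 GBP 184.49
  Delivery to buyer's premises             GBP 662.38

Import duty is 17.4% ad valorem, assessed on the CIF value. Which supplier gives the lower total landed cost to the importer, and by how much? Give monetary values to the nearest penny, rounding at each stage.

Supplier A (CFR):
CIF value = CFR price + insurance = 30421.01 + 584.56 = 31005.57
Import duty = 31005.57 × 17.4% = 5394.97
Buyer bears (A): 584.56 + 1199.42 + 184.49 + 662.38 = 2630.85
Landed cost (A) = invoice 30421.01 + 2630.85 + duty 5394.97 = 38446.83
Supplier B (FOB):
CIF value = FOB price + freight + insurance = 20660.67 + 8468.11 + 584.56 = 29713.34
Import duty = 29713.34 × 17.4% = 5170.12
Buyer bears (B): 8468.11 + 584.56 + 1199.42 + 184.49 + 662.38 = 11098.96
Landed cost (B) = invoice 20660.67 + 11098.96 + duty 5170.12 = 36929.75
Difference = |38446.83 − 36929.75| = 1517.08

Supplier B is cheaper by GBP 1517.08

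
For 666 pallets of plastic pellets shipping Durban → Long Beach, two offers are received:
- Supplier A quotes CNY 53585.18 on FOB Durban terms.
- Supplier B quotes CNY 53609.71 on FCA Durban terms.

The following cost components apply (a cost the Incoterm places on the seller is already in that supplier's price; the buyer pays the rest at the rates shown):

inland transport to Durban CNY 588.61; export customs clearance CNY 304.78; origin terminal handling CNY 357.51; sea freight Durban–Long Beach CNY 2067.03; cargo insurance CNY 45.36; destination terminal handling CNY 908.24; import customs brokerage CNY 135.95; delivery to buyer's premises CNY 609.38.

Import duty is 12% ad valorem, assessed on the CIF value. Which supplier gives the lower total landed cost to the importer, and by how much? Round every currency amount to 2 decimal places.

Supplier A is cheaper by CNY 427.88

Supplier A (FOB):
CIF value = FOB price + freight + insurance = 53585.18 + 2067.03 + 45.36 = 55697.57
Import duty = 55697.57 × 12% = 6683.71
Buyer bears (A): 2067.03 + 45.36 + 908.24 + 135.95 + 609.38 = 3765.96
Landed cost (A) = invoice 53585.18 + 3765.96 + duty 6683.71 = 64034.85
Supplier B (FCA):
CIF value = FCA price + origin terminal + freight + insurance = 53609.71 + 357.51 + 2067.03 + 45.36 = 56079.61
Import duty = 56079.61 × 12% = 6729.55
Buyer bears (B): 357.51 + 2067.03 + 45.36 + 908.24 + 135.95 + 609.38 = 4123.47
Landed cost (B) = invoice 53609.71 + 4123.47 + duty 6729.55 = 64462.73
Difference = |64034.85 − 64462.73| = 427.88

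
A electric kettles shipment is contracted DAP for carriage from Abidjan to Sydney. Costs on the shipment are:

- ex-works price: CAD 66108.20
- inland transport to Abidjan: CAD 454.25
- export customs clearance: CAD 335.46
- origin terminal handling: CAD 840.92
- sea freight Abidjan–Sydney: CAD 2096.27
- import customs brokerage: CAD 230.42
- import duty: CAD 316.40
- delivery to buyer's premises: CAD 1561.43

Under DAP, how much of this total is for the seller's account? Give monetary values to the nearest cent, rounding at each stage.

Seller's account: CAD 71396.53

DAP: the seller bears all costs to the named destination except import duty and clearance.
Seller's account: goods 66108.20 + inland to port 454.25 + export clearance 335.46 + origin terminal 840.92 + freight 2096.27 + delivery 1561.43 = 71396.53
Buyer's account: brokerage 230.42 + duty 316.40 = 546.82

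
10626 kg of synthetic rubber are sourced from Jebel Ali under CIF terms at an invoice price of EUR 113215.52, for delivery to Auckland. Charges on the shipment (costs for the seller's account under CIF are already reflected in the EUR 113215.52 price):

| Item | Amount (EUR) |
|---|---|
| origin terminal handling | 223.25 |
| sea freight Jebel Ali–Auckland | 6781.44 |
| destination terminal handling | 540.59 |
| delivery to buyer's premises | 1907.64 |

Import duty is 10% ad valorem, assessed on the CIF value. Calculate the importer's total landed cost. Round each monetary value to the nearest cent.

Total landed cost: EUR 126985.30

CIF: the seller pays costs through ocean freight and marine insurance to the destination port.
Already in the invoice (seller's account under CIF): origin terminal, freight — exclude.
The CIF price already equals the CIF value: 113215.52
Import duty = 113215.52 × 10% = 11321.55
Buyer bears: destination terminal 540.59 + delivery 1907.64 + duty 11321.55 = 13769.78
Landed cost = invoice 113215.52 + 13769.78 = 126985.30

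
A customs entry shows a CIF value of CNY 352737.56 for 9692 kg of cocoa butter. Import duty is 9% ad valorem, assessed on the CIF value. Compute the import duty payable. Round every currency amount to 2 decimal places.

Import duty = 352737.56 × 9% = 31746.38

Import duty: CNY 31746.38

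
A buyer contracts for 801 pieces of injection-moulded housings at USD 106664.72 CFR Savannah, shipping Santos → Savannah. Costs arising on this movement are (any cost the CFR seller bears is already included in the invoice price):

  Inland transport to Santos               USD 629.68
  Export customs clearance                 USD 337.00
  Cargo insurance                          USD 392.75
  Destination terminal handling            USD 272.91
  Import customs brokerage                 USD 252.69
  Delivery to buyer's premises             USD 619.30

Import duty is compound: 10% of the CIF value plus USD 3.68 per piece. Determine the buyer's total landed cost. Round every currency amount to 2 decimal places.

Total landed cost: USD 121855.80

CFR: the seller pays costs through ocean freight to the destination port, but not insurance.
Already in the invoice (seller's account under CFR): inland to port, export clearance — exclude.
CIF value = CFR price + insurance = 106664.72 + 392.75 = 107057.47
Ad valorem component: 107057.47 × 10% = 10705.75
Specific component: 801 × 3.68 = 2947.68
Import duty = 10705.75 + 2947.68 = 13653.43
Buyer bears: insurance 392.75 + destination terminal 272.91 + brokerage 252.69 + delivery 619.30 + duty 13653.43 = 15191.08
Landed cost = invoice 106664.72 + 15191.08 = 121855.80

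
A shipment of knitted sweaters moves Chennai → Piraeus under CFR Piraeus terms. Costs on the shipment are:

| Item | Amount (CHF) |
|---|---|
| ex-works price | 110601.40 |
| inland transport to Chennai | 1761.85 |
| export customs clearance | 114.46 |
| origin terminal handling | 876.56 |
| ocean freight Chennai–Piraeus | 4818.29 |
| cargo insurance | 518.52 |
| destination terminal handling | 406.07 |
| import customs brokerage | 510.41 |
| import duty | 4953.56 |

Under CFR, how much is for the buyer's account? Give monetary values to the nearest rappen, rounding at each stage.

Buyer's account: CHF 6388.56

CFR: the seller pays costs through ocean freight to the destination port, but not insurance.
Seller's account: goods 110601.40 + inland to port 1761.85 + export clearance 114.46 + origin terminal 876.56 + freight 4818.29 = 118172.56
Buyer's account: insurance 518.52 + destination terminal 406.07 + brokerage 510.41 + duty 4953.56 = 6388.56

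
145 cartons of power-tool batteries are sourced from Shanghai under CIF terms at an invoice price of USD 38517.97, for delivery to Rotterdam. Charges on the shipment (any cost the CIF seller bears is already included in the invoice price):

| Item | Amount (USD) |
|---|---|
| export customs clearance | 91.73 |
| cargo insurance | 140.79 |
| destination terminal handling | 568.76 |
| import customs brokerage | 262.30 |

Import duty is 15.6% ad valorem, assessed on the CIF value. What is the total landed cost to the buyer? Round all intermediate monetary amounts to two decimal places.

CIF: the seller pays costs through ocean freight and marine insurance to the destination port.
Already in the invoice (seller's account under CIF): export clearance, insurance — exclude.
The CIF price already equals the CIF value: 38517.97
Import duty = 38517.97 × 15.6% = 6008.80
Buyer bears: destination terminal 568.76 + brokerage 262.30 + duty 6008.80 = 6839.86
Landed cost = invoice 38517.97 + 6839.86 = 45357.83

Total landed cost: USD 45357.83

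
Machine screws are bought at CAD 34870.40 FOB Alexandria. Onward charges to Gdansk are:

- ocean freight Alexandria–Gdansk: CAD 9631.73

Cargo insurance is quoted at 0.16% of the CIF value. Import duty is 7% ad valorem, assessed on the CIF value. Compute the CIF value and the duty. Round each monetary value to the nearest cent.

CIF value: CAD 44573.45; import duty: CAD 3120.14

Let C be the CIF value. C = FOB price + freight + 0.16% × C
C − 0.16% × C = 34870.40 + 9631.73
0.9984 × C = 44502.13
C = 44502.13 / 0.9984 = 44573.45
Insurance premium = 0.16% × 44573.45 = 71.32
Import duty = 44573.45 × 7% = 3120.14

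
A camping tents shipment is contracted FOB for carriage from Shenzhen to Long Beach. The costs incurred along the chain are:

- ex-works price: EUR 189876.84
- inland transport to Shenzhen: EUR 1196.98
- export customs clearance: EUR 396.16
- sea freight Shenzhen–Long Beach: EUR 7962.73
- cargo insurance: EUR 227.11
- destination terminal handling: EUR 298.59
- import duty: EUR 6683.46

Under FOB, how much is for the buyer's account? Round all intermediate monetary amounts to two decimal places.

Buyer's account: EUR 15171.89

FOB: the seller bears costs until goods are on board at the origin port; the buyer bears freight, insurance and all costs thereafter.
Seller's account: goods 189876.84 + inland to port 1196.98 + export clearance 396.16 = 191469.98
Buyer's account: freight 7962.73 + insurance 227.11 + destination terminal 298.59 + duty 6683.46 = 15171.89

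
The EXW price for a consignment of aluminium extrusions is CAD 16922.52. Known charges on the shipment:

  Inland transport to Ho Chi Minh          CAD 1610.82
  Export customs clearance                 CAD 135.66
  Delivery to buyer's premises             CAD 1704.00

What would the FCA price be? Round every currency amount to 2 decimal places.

Not relevant to the conversion: delivery — on the buyer under both terms; not part of either seller's price.
From EXW to FCA, the seller additionally bears: inland to port, export clearance.
FCA price = 16922.52 + 1610.82 + 135.66 = 18669.00

FCA price: CAD 18669.00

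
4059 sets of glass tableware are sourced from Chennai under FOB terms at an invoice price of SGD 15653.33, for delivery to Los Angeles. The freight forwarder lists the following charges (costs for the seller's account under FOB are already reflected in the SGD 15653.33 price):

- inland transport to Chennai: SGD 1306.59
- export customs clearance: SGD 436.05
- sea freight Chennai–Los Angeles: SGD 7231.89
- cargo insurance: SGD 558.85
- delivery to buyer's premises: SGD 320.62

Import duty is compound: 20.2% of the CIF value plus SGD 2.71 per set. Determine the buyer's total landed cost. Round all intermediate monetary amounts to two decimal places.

FOB: the seller bears costs until goods are on board at the origin port; the buyer bears freight, insurance and all costs thereafter.
Already in the invoice (seller's account under FOB): inland to port, export clearance — exclude.
CIF value = FOB price + freight + insurance = 15653.33 + 7231.89 + 558.85 = 23444.07
Ad valorem component: 23444.07 × 20.2% = 4735.70
Specific component: 4059 × 2.71 = 10999.89
Import duty = 4735.70 + 10999.89 = 15735.59
Buyer bears: freight 7231.89 + insurance 558.85 + delivery 320.62 + duty 15735.59 = 23846.95
Landed cost = invoice 15653.33 + 23846.95 = 39500.28

Total landed cost: SGD 39500.28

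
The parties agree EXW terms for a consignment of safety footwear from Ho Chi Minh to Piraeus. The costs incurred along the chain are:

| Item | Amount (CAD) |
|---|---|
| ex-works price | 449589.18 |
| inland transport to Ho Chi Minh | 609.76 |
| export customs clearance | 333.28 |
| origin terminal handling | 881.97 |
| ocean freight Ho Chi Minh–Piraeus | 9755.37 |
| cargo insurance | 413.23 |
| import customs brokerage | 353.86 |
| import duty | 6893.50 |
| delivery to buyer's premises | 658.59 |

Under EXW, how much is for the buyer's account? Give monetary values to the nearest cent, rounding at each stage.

Buyer's account: CAD 19899.56

EXW: the seller makes goods available at their premises; the buyer bears all onward costs.
Seller's account: goods 449589.18 = 449589.18
Buyer's account: inland to port 609.76 + export clearance 333.28 + origin terminal 881.97 + freight 9755.37 + insurance 413.23 + brokerage 353.86 + duty 6893.50 + delivery 658.59 = 19899.56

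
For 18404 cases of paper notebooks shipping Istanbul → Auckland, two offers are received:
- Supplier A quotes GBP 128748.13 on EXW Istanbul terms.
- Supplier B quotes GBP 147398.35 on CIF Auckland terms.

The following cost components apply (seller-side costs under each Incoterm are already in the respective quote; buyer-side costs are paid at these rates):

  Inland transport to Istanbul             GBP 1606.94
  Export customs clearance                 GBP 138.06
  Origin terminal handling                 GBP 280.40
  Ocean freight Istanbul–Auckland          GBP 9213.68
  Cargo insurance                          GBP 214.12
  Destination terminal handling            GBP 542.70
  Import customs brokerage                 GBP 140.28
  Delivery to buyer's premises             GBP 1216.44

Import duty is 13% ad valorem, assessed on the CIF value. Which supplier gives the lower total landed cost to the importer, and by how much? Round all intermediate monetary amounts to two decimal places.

Supplier A is cheaper by GBP 8132.64

Supplier A (EXW):
CIF value = EXW price + inland to port + export clearance + origin terminal + freight + insurance = 128748.13 + 1606.94 + 138.06 + 280.40 + 9213.68 + 214.12 = 140201.33
Import duty = 140201.33 × 13% = 18226.17
Buyer bears (A): 1606.94 + 138.06 + 280.40 + 9213.68 + 214.12 + 542.70 + 140.28 + 1216.44 = 13352.62
Landed cost (A) = invoice 128748.13 + 13352.62 + duty 18226.17 = 160326.92
Supplier B (CIF):
The CIF price already equals the CIF value: 147398.35
Import duty = 147398.35 × 13% = 19161.79
Buyer bears (B): 542.70 + 140.28 + 1216.44 = 1899.42
Landed cost (B) = invoice 147398.35 + 1899.42 + duty 19161.79 = 168459.56
Difference = |160326.92 − 168459.56| = 8132.64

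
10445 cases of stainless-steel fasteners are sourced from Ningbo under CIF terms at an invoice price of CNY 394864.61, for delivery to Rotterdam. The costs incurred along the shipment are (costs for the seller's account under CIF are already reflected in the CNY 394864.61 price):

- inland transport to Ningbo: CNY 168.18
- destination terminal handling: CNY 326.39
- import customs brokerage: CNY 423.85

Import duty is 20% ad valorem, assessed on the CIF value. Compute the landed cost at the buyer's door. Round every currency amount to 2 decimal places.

Total landed cost: CNY 474587.77

CIF: the seller pays costs through ocean freight and marine insurance to the destination port.
Already in the invoice (seller's account under CIF): inland to port — exclude.
The CIF price already equals the CIF value: 394864.61
Import duty = 394864.61 × 20% = 78972.92
Buyer bears: destination terminal 326.39 + brokerage 423.85 + duty 78972.92 = 79723.16
Landed cost = invoice 394864.61 + 79723.16 = 474587.77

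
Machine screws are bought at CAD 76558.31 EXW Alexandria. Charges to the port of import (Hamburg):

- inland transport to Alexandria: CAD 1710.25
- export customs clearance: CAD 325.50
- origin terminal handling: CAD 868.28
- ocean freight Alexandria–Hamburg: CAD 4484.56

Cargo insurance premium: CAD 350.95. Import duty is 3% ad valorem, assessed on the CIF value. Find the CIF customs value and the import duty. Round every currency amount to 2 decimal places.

CIF = EXW price + pre-shipment costs + freight + insurance
CIF = 76558.31 + 1710.25 + 325.50 + 868.28 + 4484.56 + 350.95 = 84297.85
Import duty = 84297.85 × 3% = 2528.94

CIF value: CAD 84297.85; import duty: CAD 2528.94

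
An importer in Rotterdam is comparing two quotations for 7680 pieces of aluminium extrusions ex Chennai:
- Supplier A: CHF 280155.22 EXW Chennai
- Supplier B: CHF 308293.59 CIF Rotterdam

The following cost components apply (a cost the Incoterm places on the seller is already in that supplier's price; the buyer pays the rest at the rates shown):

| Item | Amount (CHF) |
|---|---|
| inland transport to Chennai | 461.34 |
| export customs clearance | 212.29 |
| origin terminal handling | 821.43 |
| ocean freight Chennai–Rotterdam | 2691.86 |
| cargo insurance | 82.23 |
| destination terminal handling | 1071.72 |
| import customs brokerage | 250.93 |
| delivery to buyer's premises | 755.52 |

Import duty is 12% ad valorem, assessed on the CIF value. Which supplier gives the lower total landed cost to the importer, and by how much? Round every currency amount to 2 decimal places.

Supplier A is cheaper by CHF 26733.53

Supplier A (EXW):
CIF value = EXW price + inland to port + export clearance + origin terminal + freight + insurance = 280155.22 + 461.34 + 212.29 + 821.43 + 2691.86 + 82.23 = 284424.37
Import duty = 284424.37 × 12% = 34130.92
Buyer bears (A): 461.34 + 212.29 + 821.43 + 2691.86 + 82.23 + 1071.72 + 250.93 + 755.52 = 6347.32
Landed cost (A) = invoice 280155.22 + 6347.32 + duty 34130.92 = 320633.46
Supplier B (CIF):
The CIF price already equals the CIF value: 308293.59
Import duty = 308293.59 × 12% = 36995.23
Buyer bears (B): 1071.72 + 250.93 + 755.52 = 2078.17
Landed cost (B) = invoice 308293.59 + 2078.17 + duty 36995.23 = 347366.99
Difference = |320633.46 − 347366.99| = 26733.53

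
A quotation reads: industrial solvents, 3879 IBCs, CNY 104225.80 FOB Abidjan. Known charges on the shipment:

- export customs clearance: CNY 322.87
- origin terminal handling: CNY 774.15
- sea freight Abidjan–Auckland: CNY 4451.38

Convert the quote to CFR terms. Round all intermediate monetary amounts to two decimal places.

Not relevant to the conversion: origin terminal, export clearance — on the seller under both FOB and CFR; already in the FOB price and stays in the CFR price.
From FOB to CFR, the seller additionally bears: freight.
CFR price = 104225.80 + 4451.38 = 108677.18

CFR price: CNY 108677.18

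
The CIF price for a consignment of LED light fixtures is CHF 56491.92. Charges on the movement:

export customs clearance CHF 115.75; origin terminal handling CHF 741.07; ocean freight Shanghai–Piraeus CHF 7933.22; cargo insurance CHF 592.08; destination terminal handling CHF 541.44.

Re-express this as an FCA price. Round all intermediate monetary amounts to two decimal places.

Not relevant to the conversion: export clearance — on the seller under both CIF and FCA; already in the CIF price and stays in the FCA price. destination terminal — on the buyer under both terms; not part of either seller's price.
From CIF to FCA, the seller no longer bears: origin terminal, freight, insurance.
FCA price = 56491.92 − 741.07 − 7933.22 − 592.08 = 47225.55

FCA price: CHF 47225.55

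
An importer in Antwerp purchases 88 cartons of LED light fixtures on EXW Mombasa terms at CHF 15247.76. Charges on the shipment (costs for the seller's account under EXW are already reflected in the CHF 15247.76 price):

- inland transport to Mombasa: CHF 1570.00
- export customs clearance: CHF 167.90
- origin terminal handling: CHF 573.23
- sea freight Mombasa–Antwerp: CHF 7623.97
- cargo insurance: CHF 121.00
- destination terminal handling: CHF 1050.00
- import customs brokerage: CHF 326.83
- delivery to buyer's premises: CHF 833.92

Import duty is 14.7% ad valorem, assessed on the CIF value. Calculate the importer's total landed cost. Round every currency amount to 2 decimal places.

EXW: the seller makes goods available at their premises; the buyer bears all onward costs.
CIF value = EXW price + inland to port + export clearance + origin terminal + freight + insurance = 15247.76 + 1570.00 + 167.90 + 573.23 + 7623.97 + 121.00 = 25303.86
Import duty = 25303.86 × 14.7% = 3719.67
Buyer bears: inland to port 1570.00 + export clearance 167.90 + origin terminal 573.23 + freight 7623.97 + insurance 121.00 + destination terminal 1050.00 + brokerage 326.83 + delivery 833.92 + duty 3719.67 = 15986.52
Landed cost = invoice 15247.76 + 15986.52 = 31234.28

Total landed cost: CHF 31234.28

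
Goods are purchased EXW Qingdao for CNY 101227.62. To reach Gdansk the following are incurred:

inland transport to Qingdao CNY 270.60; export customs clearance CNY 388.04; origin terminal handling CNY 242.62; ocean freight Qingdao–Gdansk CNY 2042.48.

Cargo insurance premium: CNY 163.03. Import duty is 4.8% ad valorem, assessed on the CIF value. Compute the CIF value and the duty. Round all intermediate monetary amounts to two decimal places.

CIF value: CNY 104334.39; import duty: CNY 5008.05

CIF = EXW price + pre-shipment costs + freight + insurance
CIF = 101227.62 + 270.60 + 388.04 + 242.62 + 2042.48 + 163.03 = 104334.39
Import duty = 104334.39 × 4.8% = 5008.05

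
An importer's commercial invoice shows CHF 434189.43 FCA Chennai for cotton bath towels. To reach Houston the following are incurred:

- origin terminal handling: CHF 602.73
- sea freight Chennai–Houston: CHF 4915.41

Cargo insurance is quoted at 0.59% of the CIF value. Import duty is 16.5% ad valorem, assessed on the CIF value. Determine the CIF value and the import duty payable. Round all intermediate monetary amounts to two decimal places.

CIF value: CHF 442317.24; import duty: CHF 72982.34

Let C be the CIF value. C = FCA price + pre-shipment costs + freight + 0.59% × C
C − 0.59% × C = 434189.43 + 602.73 + 4915.41
0.9941 × C = 439707.57
C = 439707.57 / 0.9941 = 442317.24
Insurance premium = 0.59% × 442317.24 = 2609.67
Import duty = 442317.24 × 16.5% = 72982.34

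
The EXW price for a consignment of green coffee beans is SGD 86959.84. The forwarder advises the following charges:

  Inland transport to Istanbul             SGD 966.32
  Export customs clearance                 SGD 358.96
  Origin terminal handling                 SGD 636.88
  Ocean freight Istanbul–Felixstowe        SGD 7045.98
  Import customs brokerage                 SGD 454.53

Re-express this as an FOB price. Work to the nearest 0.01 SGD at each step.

Not relevant to the conversion: freight, brokerage — on the buyer under both terms; not part of either seller's price.
From EXW to FOB, the seller additionally bears: inland to port, export clearance, origin terminal.
FOB price = 86959.84 + 966.32 + 358.96 + 636.88 = 88922.00

FOB price: SGD 88922.00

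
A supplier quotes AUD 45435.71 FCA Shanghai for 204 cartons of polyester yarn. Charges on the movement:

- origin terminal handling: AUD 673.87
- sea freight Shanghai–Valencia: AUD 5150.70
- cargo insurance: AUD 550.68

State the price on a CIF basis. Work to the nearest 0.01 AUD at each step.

CIF price: AUD 51810.96

From FCA to CIF, the seller additionally bears: origin terminal, freight, insurance.
CIF price = 45435.71 + 673.87 + 5150.70 + 550.68 = 51810.96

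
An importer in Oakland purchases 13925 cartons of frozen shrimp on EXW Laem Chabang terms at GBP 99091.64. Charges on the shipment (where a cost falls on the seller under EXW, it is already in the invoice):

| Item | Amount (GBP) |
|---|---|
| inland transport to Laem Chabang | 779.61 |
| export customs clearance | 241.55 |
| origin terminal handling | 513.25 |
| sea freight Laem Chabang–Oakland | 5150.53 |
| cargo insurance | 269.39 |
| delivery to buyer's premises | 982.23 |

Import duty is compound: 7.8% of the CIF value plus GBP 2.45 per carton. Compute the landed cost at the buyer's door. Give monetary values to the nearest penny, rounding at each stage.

Total landed cost: GBP 149416.04

EXW: the seller makes goods available at their premises; the buyer bears all onward costs.
CIF value = EXW price + inland to port + export clearance + origin terminal + freight + insurance = 99091.64 + 779.61 + 241.55 + 513.25 + 5150.53 + 269.39 = 106045.97
Ad valorem component: 106045.97 × 7.8% = 8271.59
Specific component: 13925 × 2.45 = 34116.25
Import duty = 8271.59 + 34116.25 = 42387.84
Buyer bears: inland to port 779.61 + export clearance 241.55 + origin terminal 513.25 + freight 5150.53 + insurance 269.39 + delivery 982.23 + duty 42387.84 = 50324.40
Landed cost = invoice 99091.64 + 50324.40 = 149416.04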